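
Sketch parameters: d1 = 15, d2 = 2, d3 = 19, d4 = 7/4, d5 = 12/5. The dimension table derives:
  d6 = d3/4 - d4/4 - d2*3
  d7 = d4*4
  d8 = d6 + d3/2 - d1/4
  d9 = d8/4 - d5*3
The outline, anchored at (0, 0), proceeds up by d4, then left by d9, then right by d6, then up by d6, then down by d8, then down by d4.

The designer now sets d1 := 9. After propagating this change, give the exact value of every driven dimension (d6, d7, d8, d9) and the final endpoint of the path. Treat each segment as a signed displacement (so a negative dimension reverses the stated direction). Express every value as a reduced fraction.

Apply edit: d1 := 9
  d6 = d3/4 - d4/4 - d2*3 = -27/16
  d7 = d4*4 = 7
  d8 = d6 + d3/2 - d1/4 = 89/16
  d9 = d8/4 - d5*3 = -1859/320
Walk from origin (0, 0):
  seg 1: up by d4 = 7/4 → (0, 7/4)
  seg 2: left by d9 = -1859/320 → (1859/320, 7/4)
  seg 3: right by d6 = -27/16 → (1319/320, 7/4)
  seg 4: up by d6 = -27/16 → (1319/320, 1/16)
  seg 5: down by d8 = 89/16 → (1319/320, -11/2)
  seg 6: down by d4 = 7/4 → (1319/320, -29/4)

d6 = -27/16
d7 = 7
d8 = 89/16
d9 = -1859/320
endpoint = (1319/320, -29/4)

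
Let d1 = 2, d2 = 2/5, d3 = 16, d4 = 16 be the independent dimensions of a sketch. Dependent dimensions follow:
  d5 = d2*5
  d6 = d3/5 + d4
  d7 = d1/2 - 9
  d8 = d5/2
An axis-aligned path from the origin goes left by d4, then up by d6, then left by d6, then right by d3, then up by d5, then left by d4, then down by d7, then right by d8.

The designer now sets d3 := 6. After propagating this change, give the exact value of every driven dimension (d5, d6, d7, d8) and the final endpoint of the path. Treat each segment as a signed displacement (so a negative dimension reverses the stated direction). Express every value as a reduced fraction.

d5 = 2
d6 = 86/5
d7 = -8
d8 = 1
endpoint = (-211/5, 136/5)

Apply edit: d3 := 6
  d5 = d2*5 = 2
  d6 = d3/5 + d4 = 86/5
  d7 = d1/2 - 9 = -8
  d8 = d5/2 = 1
Walk from origin (0, 0):
  seg 1: left by d4 = 16 → (-16, 0)
  seg 2: up by d6 = 86/5 → (-16, 86/5)
  seg 3: left by d6 = 86/5 → (-166/5, 86/5)
  seg 4: right by d3 = 6 → (-136/5, 86/5)
  seg 5: up by d5 = 2 → (-136/5, 96/5)
  seg 6: left by d4 = 16 → (-216/5, 96/5)
  seg 7: down by d7 = -8 → (-216/5, 136/5)
  seg 8: right by d8 = 1 → (-211/5, 136/5)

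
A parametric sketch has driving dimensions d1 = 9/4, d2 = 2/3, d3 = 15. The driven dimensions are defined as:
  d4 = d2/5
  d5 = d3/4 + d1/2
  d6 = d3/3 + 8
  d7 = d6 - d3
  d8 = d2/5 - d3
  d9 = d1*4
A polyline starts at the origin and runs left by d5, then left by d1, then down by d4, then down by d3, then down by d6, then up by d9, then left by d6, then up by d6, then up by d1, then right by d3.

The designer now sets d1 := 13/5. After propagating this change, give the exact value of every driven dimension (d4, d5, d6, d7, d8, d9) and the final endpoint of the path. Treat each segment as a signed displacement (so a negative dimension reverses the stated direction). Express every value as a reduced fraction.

d4 = 2/15
d5 = 101/20
d6 = 13
d7 = -2
d8 = -223/15
d9 = 52/5
endpoint = (-113/20, -32/15)

Apply edit: d1 := 13/5
  d4 = d2/5 = 2/15
  d5 = d3/4 + d1/2 = 101/20
  d6 = d3/3 + 8 = 13
  d7 = d6 - d3 = -2
  d8 = d2/5 - d3 = -223/15
  d9 = d1*4 = 52/5
Walk from origin (0, 0):
  seg 1: left by d5 = 101/20 → (-101/20, 0)
  seg 2: left by d1 = 13/5 → (-153/20, 0)
  seg 3: down by d4 = 2/15 → (-153/20, -2/15)
  seg 4: down by d3 = 15 → (-153/20, -227/15)
  seg 5: down by d6 = 13 → (-153/20, -422/15)
  seg 6: up by d9 = 52/5 → (-153/20, -266/15)
  seg 7: left by d6 = 13 → (-413/20, -266/15)
  seg 8: up by d6 = 13 → (-413/20, -71/15)
  seg 9: up by d1 = 13/5 → (-413/20, -32/15)
  seg 10: right by d3 = 15 → (-113/20, -32/15)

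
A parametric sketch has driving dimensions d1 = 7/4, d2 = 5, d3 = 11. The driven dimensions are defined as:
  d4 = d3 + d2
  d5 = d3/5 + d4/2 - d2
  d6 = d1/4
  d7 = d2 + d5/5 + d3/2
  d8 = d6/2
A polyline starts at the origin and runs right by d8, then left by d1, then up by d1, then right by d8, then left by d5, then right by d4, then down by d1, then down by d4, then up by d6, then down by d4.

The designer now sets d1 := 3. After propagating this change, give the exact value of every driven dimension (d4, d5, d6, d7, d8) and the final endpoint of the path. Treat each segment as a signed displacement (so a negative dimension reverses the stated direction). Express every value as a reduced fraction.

Apply edit: d1 := 3
  d4 = d3 + d2 = 16
  d5 = d3/5 + d4/2 - d2 = 26/5
  d6 = d1/4 = 3/4
  d7 = d2 + d5/5 + d3/2 = 577/50
  d8 = d6/2 = 3/8
Walk from origin (0, 0):
  seg 1: right by d8 = 3/8 → (3/8, 0)
  seg 2: left by d1 = 3 → (-21/8, 0)
  seg 3: up by d1 = 3 → (-21/8, 3)
  seg 4: right by d8 = 3/8 → (-9/4, 3)
  seg 5: left by d5 = 26/5 → (-149/20, 3)
  seg 6: right by d4 = 16 → (171/20, 3)
  seg 7: down by d1 = 3 → (171/20, 0)
  seg 8: down by d4 = 16 → (171/20, -16)
  seg 9: up by d6 = 3/4 → (171/20, -61/4)
  seg 10: down by d4 = 16 → (171/20, -125/4)

d4 = 16
d5 = 26/5
d6 = 3/4
d7 = 577/50
d8 = 3/8
endpoint = (171/20, -125/4)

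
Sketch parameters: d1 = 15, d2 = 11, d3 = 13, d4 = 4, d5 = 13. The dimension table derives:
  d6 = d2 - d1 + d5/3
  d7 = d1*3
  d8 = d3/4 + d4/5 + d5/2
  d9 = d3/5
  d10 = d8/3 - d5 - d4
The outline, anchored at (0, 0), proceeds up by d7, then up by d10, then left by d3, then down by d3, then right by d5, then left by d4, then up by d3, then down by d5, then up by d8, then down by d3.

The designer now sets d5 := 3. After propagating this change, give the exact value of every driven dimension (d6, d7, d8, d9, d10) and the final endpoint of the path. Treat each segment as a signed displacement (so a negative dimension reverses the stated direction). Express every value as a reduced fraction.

Apply edit: d5 := 3
  d6 = d2 - d1 + d5/3 = -3
  d7 = d1*3 = 45
  d8 = d3/4 + d4/5 + d5/2 = 111/20
  d9 = d3/5 = 13/5
  d10 = d8/3 - d5 - d4 = -103/20
Walk from origin (0, 0):
  seg 1: up by d7 = 45 → (0, 45)
  seg 2: up by d10 = -103/20 → (0, 797/20)
  seg 3: left by d3 = 13 → (-13, 797/20)
  seg 4: down by d3 = 13 → (-13, 537/20)
  seg 5: right by d5 = 3 → (-10, 537/20)
  seg 6: left by d4 = 4 → (-14, 537/20)
  seg 7: up by d3 = 13 → (-14, 797/20)
  seg 8: down by d5 = 3 → (-14, 737/20)
  seg 9: up by d8 = 111/20 → (-14, 212/5)
  seg 10: down by d3 = 13 → (-14, 147/5)

d6 = -3
d7 = 45
d8 = 111/20
d9 = 13/5
d10 = -103/20
endpoint = (-14, 147/5)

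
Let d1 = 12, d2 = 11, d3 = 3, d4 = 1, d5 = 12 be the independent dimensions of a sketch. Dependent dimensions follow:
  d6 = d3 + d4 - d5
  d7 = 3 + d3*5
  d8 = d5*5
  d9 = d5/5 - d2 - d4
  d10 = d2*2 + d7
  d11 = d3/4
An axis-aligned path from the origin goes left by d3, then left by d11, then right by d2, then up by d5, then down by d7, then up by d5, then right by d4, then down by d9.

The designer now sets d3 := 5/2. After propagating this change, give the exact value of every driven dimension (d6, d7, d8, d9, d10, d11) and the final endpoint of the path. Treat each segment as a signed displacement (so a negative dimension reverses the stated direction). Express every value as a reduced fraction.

d6 = -17/2
d7 = 31/2
d8 = 60
d9 = -48/5
d10 = 75/2
d11 = 5/8
endpoint = (71/8, 181/10)

Apply edit: d3 := 5/2
  d6 = d3 + d4 - d5 = -17/2
  d7 = 3 + d3*5 = 31/2
  d8 = d5*5 = 60
  d9 = d5/5 - d2 - d4 = -48/5
  d10 = d2*2 + d7 = 75/2
  d11 = d3/4 = 5/8
Walk from origin (0, 0):
  seg 1: left by d3 = 5/2 → (-5/2, 0)
  seg 2: left by d11 = 5/8 → (-25/8, 0)
  seg 3: right by d2 = 11 → (63/8, 0)
  seg 4: up by d5 = 12 → (63/8, 12)
  seg 5: down by d7 = 31/2 → (63/8, -7/2)
  seg 6: up by d5 = 12 → (63/8, 17/2)
  seg 7: right by d4 = 1 → (71/8, 17/2)
  seg 8: down by d9 = -48/5 → (71/8, 181/10)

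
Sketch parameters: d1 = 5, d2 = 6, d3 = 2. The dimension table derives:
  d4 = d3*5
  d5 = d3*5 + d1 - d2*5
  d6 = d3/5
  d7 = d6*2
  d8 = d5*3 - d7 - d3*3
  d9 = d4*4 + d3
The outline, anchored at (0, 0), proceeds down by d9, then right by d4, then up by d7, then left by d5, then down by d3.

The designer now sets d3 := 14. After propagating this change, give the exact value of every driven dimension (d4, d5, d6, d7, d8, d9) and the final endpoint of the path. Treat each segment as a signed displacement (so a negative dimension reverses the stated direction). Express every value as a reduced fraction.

Apply edit: d3 := 14
  d4 = d3*5 = 70
  d5 = d3*5 + d1 - d2*5 = 45
  d6 = d3/5 = 14/5
  d7 = d6*2 = 28/5
  d8 = d5*3 - d7 - d3*3 = 437/5
  d9 = d4*4 + d3 = 294
Walk from origin (0, 0):
  seg 1: down by d9 = 294 → (0, -294)
  seg 2: right by d4 = 70 → (70, -294)
  seg 3: up by d7 = 28/5 → (70, -1442/5)
  seg 4: left by d5 = 45 → (25, -1442/5)
  seg 5: down by d3 = 14 → (25, -1512/5)

d4 = 70
d5 = 45
d6 = 14/5
d7 = 28/5
d8 = 437/5
d9 = 294
endpoint = (25, -1512/5)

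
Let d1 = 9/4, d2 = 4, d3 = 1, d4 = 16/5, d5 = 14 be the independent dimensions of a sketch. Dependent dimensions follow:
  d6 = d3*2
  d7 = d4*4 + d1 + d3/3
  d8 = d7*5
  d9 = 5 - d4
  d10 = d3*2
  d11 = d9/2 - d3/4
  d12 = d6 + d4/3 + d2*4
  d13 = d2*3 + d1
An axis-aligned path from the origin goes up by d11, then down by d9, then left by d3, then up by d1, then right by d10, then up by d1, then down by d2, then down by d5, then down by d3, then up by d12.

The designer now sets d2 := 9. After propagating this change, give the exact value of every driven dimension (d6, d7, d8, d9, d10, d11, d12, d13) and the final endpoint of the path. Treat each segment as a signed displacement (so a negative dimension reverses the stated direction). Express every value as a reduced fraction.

d6 = 2
d7 = 923/60
d8 = 923/12
d9 = 9/5
d10 = 2
d11 = 13/20
d12 = 586/15
d13 = 117/4
endpoint = (1, 221/12)

Apply edit: d2 := 9
  d6 = d3*2 = 2
  d7 = d4*4 + d1 + d3/3 = 923/60
  d8 = d7*5 = 923/12
  d9 = 5 - d4 = 9/5
  d10 = d3*2 = 2
  d11 = d9/2 - d3/4 = 13/20
  d12 = d6 + d4/3 + d2*4 = 586/15
  d13 = d2*3 + d1 = 117/4
Walk from origin (0, 0):
  seg 1: up by d11 = 13/20 → (0, 13/20)
  seg 2: down by d9 = 9/5 → (0, -23/20)
  seg 3: left by d3 = 1 → (-1, -23/20)
  seg 4: up by d1 = 9/4 → (-1, 11/10)
  seg 5: right by d10 = 2 → (1, 11/10)
  seg 6: up by d1 = 9/4 → (1, 67/20)
  seg 7: down by d2 = 9 → (1, -113/20)
  seg 8: down by d5 = 14 → (1, -393/20)
  seg 9: down by d3 = 1 → (1, -413/20)
  seg 10: up by d12 = 586/15 → (1, 221/12)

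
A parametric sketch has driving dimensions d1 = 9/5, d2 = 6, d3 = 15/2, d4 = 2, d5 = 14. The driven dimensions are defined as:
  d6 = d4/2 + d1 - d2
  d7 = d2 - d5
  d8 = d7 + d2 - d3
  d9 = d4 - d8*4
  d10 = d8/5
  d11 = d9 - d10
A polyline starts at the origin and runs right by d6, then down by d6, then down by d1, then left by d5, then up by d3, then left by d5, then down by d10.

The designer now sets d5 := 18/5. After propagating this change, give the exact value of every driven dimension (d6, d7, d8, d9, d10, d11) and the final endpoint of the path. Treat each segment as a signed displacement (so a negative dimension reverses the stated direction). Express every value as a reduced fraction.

d6 = -16/5
d7 = 12/5
d8 = 9/10
d9 = -8/5
d10 = 9/50
d11 = -89/50
endpoint = (-52/5, 218/25)

Apply edit: d5 := 18/5
  d6 = d4/2 + d1 - d2 = -16/5
  d7 = d2 - d5 = 12/5
  d8 = d7 + d2 - d3 = 9/10
  d9 = d4 - d8*4 = -8/5
  d10 = d8/5 = 9/50
  d11 = d9 - d10 = -89/50
Walk from origin (0, 0):
  seg 1: right by d6 = -16/5 → (-16/5, 0)
  seg 2: down by d6 = -16/5 → (-16/5, 16/5)
  seg 3: down by d1 = 9/5 → (-16/5, 7/5)
  seg 4: left by d5 = 18/5 → (-34/5, 7/5)
  seg 5: up by d3 = 15/2 → (-34/5, 89/10)
  seg 6: left by d5 = 18/5 → (-52/5, 89/10)
  seg 7: down by d10 = 9/50 → (-52/5, 218/25)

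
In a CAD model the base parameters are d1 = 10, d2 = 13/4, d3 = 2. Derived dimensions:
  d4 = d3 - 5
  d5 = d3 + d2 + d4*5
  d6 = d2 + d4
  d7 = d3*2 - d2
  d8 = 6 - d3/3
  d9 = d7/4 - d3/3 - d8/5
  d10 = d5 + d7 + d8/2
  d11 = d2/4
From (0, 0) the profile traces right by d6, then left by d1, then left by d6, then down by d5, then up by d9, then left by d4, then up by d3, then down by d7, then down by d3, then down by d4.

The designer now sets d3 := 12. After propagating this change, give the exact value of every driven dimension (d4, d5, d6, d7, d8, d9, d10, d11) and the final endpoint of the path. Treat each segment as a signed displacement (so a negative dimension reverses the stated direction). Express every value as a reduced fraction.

Apply edit: d3 := 12
  d4 = d3 - 5 = 7
  d5 = d3 + d2 + d4*5 = 201/4
  d6 = d2 + d4 = 41/4
  d7 = d3*2 - d2 = 83/4
  d8 = 6 - d3/3 = 2
  d9 = d7/4 - d3/3 - d8/5 = 63/80
  d10 = d5 + d7 + d8/2 = 72
  d11 = d2/4 = 13/16
Walk from origin (0, 0):
  seg 1: right by d6 = 41/4 → (41/4, 0)
  seg 2: left by d1 = 10 → (1/4, 0)
  seg 3: left by d6 = 41/4 → (-10, 0)
  seg 4: down by d5 = 201/4 → (-10, -201/4)
  seg 5: up by d9 = 63/80 → (-10, -3957/80)
  seg 6: left by d4 = 7 → (-17, -3957/80)
  seg 7: up by d3 = 12 → (-17, -2997/80)
  seg 8: down by d7 = 83/4 → (-17, -4657/80)
  seg 9: down by d3 = 12 → (-17, -5617/80)
  seg 10: down by d4 = 7 → (-17, -6177/80)

d4 = 7
d5 = 201/4
d6 = 41/4
d7 = 83/4
d8 = 2
d9 = 63/80
d10 = 72
d11 = 13/16
endpoint = (-17, -6177/80)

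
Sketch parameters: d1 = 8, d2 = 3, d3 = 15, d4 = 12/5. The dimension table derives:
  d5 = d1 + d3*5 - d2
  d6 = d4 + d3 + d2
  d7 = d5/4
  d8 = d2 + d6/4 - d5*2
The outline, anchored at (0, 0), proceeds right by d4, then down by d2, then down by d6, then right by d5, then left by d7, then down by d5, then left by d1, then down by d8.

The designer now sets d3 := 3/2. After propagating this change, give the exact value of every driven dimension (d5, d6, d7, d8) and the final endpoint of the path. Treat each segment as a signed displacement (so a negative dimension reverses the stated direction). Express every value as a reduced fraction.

Apply edit: d3 := 3/2
  d5 = d1 + d3*5 - d2 = 25/2
  d6 = d4 + d3 + d2 = 69/10
  d7 = d5/4 = 25/8
  d8 = d2 + d6/4 - d5*2 = -811/40
Walk from origin (0, 0):
  seg 1: right by d4 = 12/5 → (12/5, 0)
  seg 2: down by d2 = 3 → (12/5, -3)
  seg 3: down by d6 = 69/10 → (12/5, -99/10)
  seg 4: right by d5 = 25/2 → (149/10, -99/10)
  seg 5: left by d7 = 25/8 → (471/40, -99/10)
  seg 6: down by d5 = 25/2 → (471/40, -112/5)
  seg 7: left by d1 = 8 → (151/40, -112/5)
  seg 8: down by d8 = -811/40 → (151/40, -17/8)

d5 = 25/2
d6 = 69/10
d7 = 25/8
d8 = -811/40
endpoint = (151/40, -17/8)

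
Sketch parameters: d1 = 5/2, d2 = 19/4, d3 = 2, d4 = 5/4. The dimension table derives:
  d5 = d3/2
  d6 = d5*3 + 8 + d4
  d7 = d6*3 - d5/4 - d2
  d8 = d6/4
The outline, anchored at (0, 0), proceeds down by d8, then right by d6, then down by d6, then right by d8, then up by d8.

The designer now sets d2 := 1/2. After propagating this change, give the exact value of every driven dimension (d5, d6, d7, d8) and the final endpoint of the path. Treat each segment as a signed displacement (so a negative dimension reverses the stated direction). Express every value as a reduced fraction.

Apply edit: d2 := 1/2
  d5 = d3/2 = 1
  d6 = d5*3 + 8 + d4 = 49/4
  d7 = d6*3 - d5/4 - d2 = 36
  d8 = d6/4 = 49/16
Walk from origin (0, 0):
  seg 1: down by d8 = 49/16 → (0, -49/16)
  seg 2: right by d6 = 49/4 → (49/4, -49/16)
  seg 3: down by d6 = 49/4 → (49/4, -245/16)
  seg 4: right by d8 = 49/16 → (245/16, -245/16)
  seg 5: up by d8 = 49/16 → (245/16, -49/4)

d5 = 1
d6 = 49/4
d7 = 36
d8 = 49/16
endpoint = (245/16, -49/4)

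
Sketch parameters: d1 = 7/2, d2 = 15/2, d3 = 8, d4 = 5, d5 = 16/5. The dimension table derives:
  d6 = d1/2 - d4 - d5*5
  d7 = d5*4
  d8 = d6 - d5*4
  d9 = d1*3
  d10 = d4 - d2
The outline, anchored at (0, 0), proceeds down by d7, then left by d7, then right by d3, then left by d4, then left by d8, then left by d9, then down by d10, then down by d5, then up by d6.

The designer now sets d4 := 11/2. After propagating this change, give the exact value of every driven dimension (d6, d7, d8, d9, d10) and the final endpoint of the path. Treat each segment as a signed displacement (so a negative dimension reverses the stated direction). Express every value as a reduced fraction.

d6 = -79/4
d7 = 64/5
d8 = -651/20
d9 = 21/2
d10 = -2
endpoint = (47/4, -135/4)

Apply edit: d4 := 11/2
  d6 = d1/2 - d4 - d5*5 = -79/4
  d7 = d5*4 = 64/5
  d8 = d6 - d5*4 = -651/20
  d9 = d1*3 = 21/2
  d10 = d4 - d2 = -2
Walk from origin (0, 0):
  seg 1: down by d7 = 64/5 → (0, -64/5)
  seg 2: left by d7 = 64/5 → (-64/5, -64/5)
  seg 3: right by d3 = 8 → (-24/5, -64/5)
  seg 4: left by d4 = 11/2 → (-103/10, -64/5)
  seg 5: left by d8 = -651/20 → (89/4, -64/5)
  seg 6: left by d9 = 21/2 → (47/4, -64/5)
  seg 7: down by d10 = -2 → (47/4, -54/5)
  seg 8: down by d5 = 16/5 → (47/4, -14)
  seg 9: up by d6 = -79/4 → (47/4, -135/4)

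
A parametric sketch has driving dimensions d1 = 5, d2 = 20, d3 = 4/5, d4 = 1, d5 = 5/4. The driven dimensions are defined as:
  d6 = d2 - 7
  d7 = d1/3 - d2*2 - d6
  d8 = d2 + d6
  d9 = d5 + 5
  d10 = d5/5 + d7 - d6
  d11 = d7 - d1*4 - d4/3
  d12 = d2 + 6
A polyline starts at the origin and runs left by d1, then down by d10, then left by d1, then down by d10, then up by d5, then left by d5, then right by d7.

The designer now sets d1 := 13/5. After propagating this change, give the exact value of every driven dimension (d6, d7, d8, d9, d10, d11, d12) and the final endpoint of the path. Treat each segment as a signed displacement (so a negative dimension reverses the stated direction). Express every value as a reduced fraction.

Apply edit: d1 := 13/5
  d6 = d2 - 7 = 13
  d7 = d1/3 - d2*2 - d6 = -782/15
  d8 = d2 + d6 = 33
  d9 = d5 + 5 = 25/4
  d10 = d5/5 + d7 - d6 = -3893/60
  d11 = d7 - d1*4 - d4/3 = -943/15
  d12 = d2 + 6 = 26
Walk from origin (0, 0):
  seg 1: left by d1 = 13/5 → (-13/5, 0)
  seg 2: down by d10 = -3893/60 → (-13/5, 3893/60)
  seg 3: left by d1 = 13/5 → (-26/5, 3893/60)
  seg 4: down by d10 = -3893/60 → (-26/5, 3893/30)
  seg 5: up by d5 = 5/4 → (-26/5, 7861/60)
  seg 6: left by d5 = 5/4 → (-129/20, 7861/60)
  seg 7: right by d7 = -782/15 → (-703/12, 7861/60)

d6 = 13
d7 = -782/15
d8 = 33
d9 = 25/4
d10 = -3893/60
d11 = -943/15
d12 = 26
endpoint = (-703/12, 7861/60)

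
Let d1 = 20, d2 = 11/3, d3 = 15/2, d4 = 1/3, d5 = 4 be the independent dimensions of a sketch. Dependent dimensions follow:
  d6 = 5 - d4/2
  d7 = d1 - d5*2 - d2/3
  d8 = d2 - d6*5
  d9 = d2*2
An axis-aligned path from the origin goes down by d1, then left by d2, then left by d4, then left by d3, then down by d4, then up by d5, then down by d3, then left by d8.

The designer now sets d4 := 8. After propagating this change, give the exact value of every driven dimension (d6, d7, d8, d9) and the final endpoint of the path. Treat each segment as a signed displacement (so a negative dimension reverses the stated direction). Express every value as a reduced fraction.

Apply edit: d4 := 8
  d6 = 5 - d4/2 = 1
  d7 = d1 - d5*2 - d2/3 = 97/9
  d8 = d2 - d6*5 = -4/3
  d9 = d2*2 = 22/3
Walk from origin (0, 0):
  seg 1: down by d1 = 20 → (0, -20)
  seg 2: left by d2 = 11/3 → (-11/3, -20)
  seg 3: left by d4 = 8 → (-35/3, -20)
  seg 4: left by d3 = 15/2 → (-115/6, -20)
  seg 5: down by d4 = 8 → (-115/6, -28)
  seg 6: up by d5 = 4 → (-115/6, -24)
  seg 7: down by d3 = 15/2 → (-115/6, -63/2)
  seg 8: left by d8 = -4/3 → (-107/6, -63/2)

d6 = 1
d7 = 97/9
d8 = -4/3
d9 = 22/3
endpoint = (-107/6, -63/2)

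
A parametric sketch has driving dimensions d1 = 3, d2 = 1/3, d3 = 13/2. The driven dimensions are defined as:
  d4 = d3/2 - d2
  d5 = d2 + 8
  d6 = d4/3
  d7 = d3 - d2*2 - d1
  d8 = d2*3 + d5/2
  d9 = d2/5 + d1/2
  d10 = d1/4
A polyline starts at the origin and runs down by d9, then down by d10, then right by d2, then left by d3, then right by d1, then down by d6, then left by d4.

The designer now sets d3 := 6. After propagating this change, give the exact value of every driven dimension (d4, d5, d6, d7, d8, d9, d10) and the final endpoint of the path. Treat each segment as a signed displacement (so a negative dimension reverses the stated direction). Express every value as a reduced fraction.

Apply edit: d3 := 6
  d4 = d3/2 - d2 = 8/3
  d5 = d2 + 8 = 25/3
  d6 = d4/3 = 8/9
  d7 = d3 - d2*2 - d1 = 7/3
  d8 = d2*3 + d5/2 = 31/6
  d9 = d2/5 + d1/2 = 47/30
  d10 = d1/4 = 3/4
Walk from origin (0, 0):
  seg 1: down by d9 = 47/30 → (0, -47/30)
  seg 2: down by d10 = 3/4 → (0, -139/60)
  seg 3: right by d2 = 1/3 → (1/3, -139/60)
  seg 4: left by d3 = 6 → (-17/3, -139/60)
  seg 5: right by d1 = 3 → (-8/3, -139/60)
  seg 6: down by d6 = 8/9 → (-8/3, -577/180)
  seg 7: left by d4 = 8/3 → (-16/3, -577/180)

d4 = 8/3
d5 = 25/3
d6 = 8/9
d7 = 7/3
d8 = 31/6
d9 = 47/30
d10 = 3/4
endpoint = (-16/3, -577/180)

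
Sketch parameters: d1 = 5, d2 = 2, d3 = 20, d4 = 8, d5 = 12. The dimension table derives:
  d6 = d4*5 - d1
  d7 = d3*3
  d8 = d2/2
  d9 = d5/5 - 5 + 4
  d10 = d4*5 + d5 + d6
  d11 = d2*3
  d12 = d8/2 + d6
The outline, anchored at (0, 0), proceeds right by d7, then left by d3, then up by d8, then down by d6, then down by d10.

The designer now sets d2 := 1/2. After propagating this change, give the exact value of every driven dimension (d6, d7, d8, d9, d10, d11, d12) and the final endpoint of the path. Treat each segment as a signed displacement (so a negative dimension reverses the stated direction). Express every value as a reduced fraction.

Apply edit: d2 := 1/2
  d6 = d4*5 - d1 = 35
  d7 = d3*3 = 60
  d8 = d2/2 = 1/4
  d9 = d5/5 - 5 + 4 = 7/5
  d10 = d4*5 + d5 + d6 = 87
  d11 = d2*3 = 3/2
  d12 = d8/2 + d6 = 281/8
Walk from origin (0, 0):
  seg 1: right by d7 = 60 → (60, 0)
  seg 2: left by d3 = 20 → (40, 0)
  seg 3: up by d8 = 1/4 → (40, 1/4)
  seg 4: down by d6 = 35 → (40, -139/4)
  seg 5: down by d10 = 87 → (40, -487/4)

d6 = 35
d7 = 60
d8 = 1/4
d9 = 7/5
d10 = 87
d11 = 3/2
d12 = 281/8
endpoint = (40, -487/4)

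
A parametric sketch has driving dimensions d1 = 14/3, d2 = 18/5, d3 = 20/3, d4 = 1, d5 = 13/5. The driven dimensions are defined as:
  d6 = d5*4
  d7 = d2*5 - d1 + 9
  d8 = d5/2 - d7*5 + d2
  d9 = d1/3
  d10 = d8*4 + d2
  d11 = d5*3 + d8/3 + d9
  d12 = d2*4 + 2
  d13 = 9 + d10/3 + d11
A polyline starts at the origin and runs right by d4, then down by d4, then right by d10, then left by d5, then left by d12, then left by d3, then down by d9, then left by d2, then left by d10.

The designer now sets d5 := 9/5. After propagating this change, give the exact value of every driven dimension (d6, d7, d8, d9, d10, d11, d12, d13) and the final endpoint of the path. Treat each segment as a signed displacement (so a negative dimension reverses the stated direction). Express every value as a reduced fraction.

Apply edit: d5 := 9/5
  d6 = d5*4 = 36/5
  d7 = d2*5 - d1 + 9 = 67/3
  d8 = d5/2 - d7*5 + d2 = -643/6
  d9 = d1/3 = 14/9
  d10 = d8*4 + d2 = -6376/15
  d11 = d5*3 + d8/3 + d9 = -863/30
  d12 = d2*4 + 2 = 82/5
  d13 = 9 + d10/3 + d11 = -14531/90
Walk from origin (0, 0):
  seg 1: right by d4 = 1 → (1, 0)
  seg 2: down by d4 = 1 → (1, -1)
  seg 3: right by d10 = -6376/15 → (-6361/15, -1)
  seg 4: left by d5 = 9/5 → (-6388/15, -1)
  seg 5: left by d12 = 82/5 → (-6634/15, -1)
  seg 6: left by d3 = 20/3 → (-6734/15, -1)
  seg 7: down by d9 = 14/9 → (-6734/15, -23/9)
  seg 8: left by d2 = 18/5 → (-6788/15, -23/9)
  seg 9: left by d10 = -6376/15 → (-412/15, -23/9)

d6 = 36/5
d7 = 67/3
d8 = -643/6
d9 = 14/9
d10 = -6376/15
d11 = -863/30
d12 = 82/5
d13 = -14531/90
endpoint = (-412/15, -23/9)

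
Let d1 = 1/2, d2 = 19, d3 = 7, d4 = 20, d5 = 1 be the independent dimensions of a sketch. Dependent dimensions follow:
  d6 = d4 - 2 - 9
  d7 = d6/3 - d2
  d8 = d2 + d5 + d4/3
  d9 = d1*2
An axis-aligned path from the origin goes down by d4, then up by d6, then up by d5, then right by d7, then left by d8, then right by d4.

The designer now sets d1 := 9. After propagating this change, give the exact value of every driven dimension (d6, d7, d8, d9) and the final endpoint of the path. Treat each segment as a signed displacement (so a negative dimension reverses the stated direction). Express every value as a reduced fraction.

d6 = 9
d7 = -16
d8 = 80/3
d9 = 18
endpoint = (-68/3, -10)

Apply edit: d1 := 9
  d6 = d4 - 2 - 9 = 9
  d7 = d6/3 - d2 = -16
  d8 = d2 + d5 + d4/3 = 80/3
  d9 = d1*2 = 18
Walk from origin (0, 0):
  seg 1: down by d4 = 20 → (0, -20)
  seg 2: up by d6 = 9 → (0, -11)
  seg 3: up by d5 = 1 → (0, -10)
  seg 4: right by d7 = -16 → (-16, -10)
  seg 5: left by d8 = 80/3 → (-128/3, -10)
  seg 6: right by d4 = 20 → (-68/3, -10)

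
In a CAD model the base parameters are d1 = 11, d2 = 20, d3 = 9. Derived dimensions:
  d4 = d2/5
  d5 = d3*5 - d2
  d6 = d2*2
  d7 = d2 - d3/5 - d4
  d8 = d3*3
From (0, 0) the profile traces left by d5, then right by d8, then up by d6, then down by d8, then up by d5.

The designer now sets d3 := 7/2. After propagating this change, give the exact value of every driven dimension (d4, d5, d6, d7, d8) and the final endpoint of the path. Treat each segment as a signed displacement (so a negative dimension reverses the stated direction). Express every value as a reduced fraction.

Apply edit: d3 := 7/2
  d4 = d2/5 = 4
  d5 = d3*5 - d2 = -5/2
  d6 = d2*2 = 40
  d7 = d2 - d3/5 - d4 = 153/10
  d8 = d3*3 = 21/2
Walk from origin (0, 0):
  seg 1: left by d5 = -5/2 → (5/2, 0)
  seg 2: right by d8 = 21/2 → (13, 0)
  seg 3: up by d6 = 40 → (13, 40)
  seg 4: down by d8 = 21/2 → (13, 59/2)
  seg 5: up by d5 = -5/2 → (13, 27)

d4 = 4
d5 = -5/2
d6 = 40
d7 = 153/10
d8 = 21/2
endpoint = (13, 27)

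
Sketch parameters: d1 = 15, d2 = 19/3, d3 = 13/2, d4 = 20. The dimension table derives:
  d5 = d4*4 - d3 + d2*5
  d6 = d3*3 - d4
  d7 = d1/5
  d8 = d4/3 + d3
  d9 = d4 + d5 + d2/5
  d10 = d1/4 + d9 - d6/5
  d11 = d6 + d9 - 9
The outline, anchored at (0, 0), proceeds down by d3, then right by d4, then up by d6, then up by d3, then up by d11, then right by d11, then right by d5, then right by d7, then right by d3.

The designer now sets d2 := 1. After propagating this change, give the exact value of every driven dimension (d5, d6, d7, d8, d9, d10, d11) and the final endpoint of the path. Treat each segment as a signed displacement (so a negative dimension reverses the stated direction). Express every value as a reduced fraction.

Apply edit: d2 := 1
  d5 = d4*4 - d3 + d2*5 = 157/2
  d6 = d3*3 - d4 = -1/2
  d7 = d1/5 = 3
  d8 = d4/3 + d3 = 79/6
  d9 = d4 + d5 + d2/5 = 987/10
  d10 = d1/4 + d9 - d6/5 = 2051/20
  d11 = d6 + d9 - 9 = 446/5
Walk from origin (0, 0):
  seg 1: down by d3 = 13/2 → (0, -13/2)
  seg 2: right by d4 = 20 → (20, -13/2)
  seg 3: up by d6 = -1/2 → (20, -7)
  seg 4: up by d3 = 13/2 → (20, -1/2)
  seg 5: up by d11 = 446/5 → (20, 887/10)
  seg 6: right by d11 = 446/5 → (546/5, 887/10)
  seg 7: right by d5 = 157/2 → (1877/10, 887/10)
  seg 8: right by d7 = 3 → (1907/10, 887/10)
  seg 9: right by d3 = 13/2 → (986/5, 887/10)

d5 = 157/2
d6 = -1/2
d7 = 3
d8 = 79/6
d9 = 987/10
d10 = 2051/20
d11 = 446/5
endpoint = (986/5, 887/10)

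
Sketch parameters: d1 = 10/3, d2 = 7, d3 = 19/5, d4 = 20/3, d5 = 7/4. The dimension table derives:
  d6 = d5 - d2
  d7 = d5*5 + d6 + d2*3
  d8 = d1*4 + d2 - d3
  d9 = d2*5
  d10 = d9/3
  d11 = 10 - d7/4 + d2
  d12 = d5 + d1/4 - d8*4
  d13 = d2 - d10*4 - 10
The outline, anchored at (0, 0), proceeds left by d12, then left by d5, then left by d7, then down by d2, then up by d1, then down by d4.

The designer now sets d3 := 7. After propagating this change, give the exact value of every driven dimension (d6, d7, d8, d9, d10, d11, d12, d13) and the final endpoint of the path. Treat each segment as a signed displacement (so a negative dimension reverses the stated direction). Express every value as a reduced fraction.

d6 = -21/4
d7 = 49/2
d8 = 40/3
d9 = 35
d10 = 35/3
d11 = 87/8
d12 = -203/4
d13 = -149/3
endpoint = (49/2, -31/3)

Apply edit: d3 := 7
  d6 = d5 - d2 = -21/4
  d7 = d5*5 + d6 + d2*3 = 49/2
  d8 = d1*4 + d2 - d3 = 40/3
  d9 = d2*5 = 35
  d10 = d9/3 = 35/3
  d11 = 10 - d7/4 + d2 = 87/8
  d12 = d5 + d1/4 - d8*4 = -203/4
  d13 = d2 - d10*4 - 10 = -149/3
Walk from origin (0, 0):
  seg 1: left by d12 = -203/4 → (203/4, 0)
  seg 2: left by d5 = 7/4 → (49, 0)
  seg 3: left by d7 = 49/2 → (49/2, 0)
  seg 4: down by d2 = 7 → (49/2, -7)
  seg 5: up by d1 = 10/3 → (49/2, -11/3)
  seg 6: down by d4 = 20/3 → (49/2, -31/3)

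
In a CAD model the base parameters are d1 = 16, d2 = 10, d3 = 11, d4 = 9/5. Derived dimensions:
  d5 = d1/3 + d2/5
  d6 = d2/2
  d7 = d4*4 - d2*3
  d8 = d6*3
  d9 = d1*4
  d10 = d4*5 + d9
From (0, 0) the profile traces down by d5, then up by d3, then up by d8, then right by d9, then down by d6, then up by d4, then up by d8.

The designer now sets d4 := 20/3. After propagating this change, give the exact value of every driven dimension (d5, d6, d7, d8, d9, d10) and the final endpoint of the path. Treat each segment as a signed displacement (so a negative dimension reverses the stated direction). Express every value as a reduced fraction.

Apply edit: d4 := 20/3
  d5 = d1/3 + d2/5 = 22/3
  d6 = d2/2 = 5
  d7 = d4*4 - d2*3 = -10/3
  d8 = d6*3 = 15
  d9 = d1*4 = 64
  d10 = d4*5 + d9 = 292/3
Walk from origin (0, 0):
  seg 1: down by d5 = 22/3 → (0, -22/3)
  seg 2: up by d3 = 11 → (0, 11/3)
  seg 3: up by d8 = 15 → (0, 56/3)
  seg 4: right by d9 = 64 → (64, 56/3)
  seg 5: down by d6 = 5 → (64, 41/3)
  seg 6: up by d4 = 20/3 → (64, 61/3)
  seg 7: up by d8 = 15 → (64, 106/3)

d5 = 22/3
d6 = 5
d7 = -10/3
d8 = 15
d9 = 64
d10 = 292/3
endpoint = (64, 106/3)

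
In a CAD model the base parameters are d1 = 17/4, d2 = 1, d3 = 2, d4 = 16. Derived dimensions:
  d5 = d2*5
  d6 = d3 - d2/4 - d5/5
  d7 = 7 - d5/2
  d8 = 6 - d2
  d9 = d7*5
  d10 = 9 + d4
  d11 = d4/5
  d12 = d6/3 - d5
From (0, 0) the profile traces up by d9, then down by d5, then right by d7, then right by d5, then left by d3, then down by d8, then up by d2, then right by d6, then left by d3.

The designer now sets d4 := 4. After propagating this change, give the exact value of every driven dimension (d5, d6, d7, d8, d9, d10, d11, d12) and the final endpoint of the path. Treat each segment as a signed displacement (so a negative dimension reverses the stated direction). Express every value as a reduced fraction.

Apply edit: d4 := 4
  d5 = d2*5 = 5
  d6 = d3 - d2/4 - d5/5 = 3/4
  d7 = 7 - d5/2 = 9/2
  d8 = 6 - d2 = 5
  d9 = d7*5 = 45/2
  d10 = 9 + d4 = 13
  d11 = d4/5 = 4/5
  d12 = d6/3 - d5 = -19/4
Walk from origin (0, 0):
  seg 1: up by d9 = 45/2 → (0, 45/2)
  seg 2: down by d5 = 5 → (0, 35/2)
  seg 3: right by d7 = 9/2 → (9/2, 35/2)
  seg 4: right by d5 = 5 → (19/2, 35/2)
  seg 5: left by d3 = 2 → (15/2, 35/2)
  seg 6: down by d8 = 5 → (15/2, 25/2)
  seg 7: up by d2 = 1 → (15/2, 27/2)
  seg 8: right by d6 = 3/4 → (33/4, 27/2)
  seg 9: left by d3 = 2 → (25/4, 27/2)

d5 = 5
d6 = 3/4
d7 = 9/2
d8 = 5
d9 = 45/2
d10 = 13
d11 = 4/5
d12 = -19/4
endpoint = (25/4, 27/2)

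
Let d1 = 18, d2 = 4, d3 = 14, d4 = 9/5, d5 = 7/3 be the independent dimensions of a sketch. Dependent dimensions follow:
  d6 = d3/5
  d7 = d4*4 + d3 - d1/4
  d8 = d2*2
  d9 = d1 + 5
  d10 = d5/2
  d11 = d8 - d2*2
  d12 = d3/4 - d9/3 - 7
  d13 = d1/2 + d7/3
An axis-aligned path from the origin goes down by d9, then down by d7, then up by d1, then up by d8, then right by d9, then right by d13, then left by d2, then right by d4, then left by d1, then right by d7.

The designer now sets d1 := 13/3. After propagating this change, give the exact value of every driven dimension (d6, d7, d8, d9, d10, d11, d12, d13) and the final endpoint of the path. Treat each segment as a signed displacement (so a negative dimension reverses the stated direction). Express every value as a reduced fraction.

d6 = 14/5
d7 = 1207/60
d8 = 8
d9 = 28/3
d10 = 7/6
d11 = 0
d12 = -119/18
d13 = 1597/180
endpoint = (2861/90, -1027/60)

Apply edit: d1 := 13/3
  d6 = d3/5 = 14/5
  d7 = d4*4 + d3 - d1/4 = 1207/60
  d8 = d2*2 = 8
  d9 = d1 + 5 = 28/3
  d10 = d5/2 = 7/6
  d11 = d8 - d2*2 = 0
  d12 = d3/4 - d9/3 - 7 = -119/18
  d13 = d1/2 + d7/3 = 1597/180
Walk from origin (0, 0):
  seg 1: down by d9 = 28/3 → (0, -28/3)
  seg 2: down by d7 = 1207/60 → (0, -589/20)
  seg 3: up by d1 = 13/3 → (0, -1507/60)
  seg 4: up by d8 = 8 → (0, -1027/60)
  seg 5: right by d9 = 28/3 → (28/3, -1027/60)
  seg 6: right by d13 = 1597/180 → (3277/180, -1027/60)
  seg 7: left by d2 = 4 → (2557/180, -1027/60)
  seg 8: right by d4 = 9/5 → (2881/180, -1027/60)
  seg 9: left by d1 = 13/3 → (2101/180, -1027/60)
  seg 10: right by d7 = 1207/60 → (2861/90, -1027/60)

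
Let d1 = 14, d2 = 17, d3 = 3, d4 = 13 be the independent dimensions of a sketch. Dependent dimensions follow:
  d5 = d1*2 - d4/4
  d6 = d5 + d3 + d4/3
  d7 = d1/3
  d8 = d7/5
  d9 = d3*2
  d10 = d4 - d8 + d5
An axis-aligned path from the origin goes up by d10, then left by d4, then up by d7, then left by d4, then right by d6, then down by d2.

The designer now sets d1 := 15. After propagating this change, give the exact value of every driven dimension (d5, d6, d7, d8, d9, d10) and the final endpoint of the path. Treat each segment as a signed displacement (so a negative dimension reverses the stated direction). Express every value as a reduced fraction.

d5 = 107/4
d6 = 409/12
d7 = 5
d8 = 1
d9 = 6
d10 = 155/4
endpoint = (97/12, 107/4)

Apply edit: d1 := 15
  d5 = d1*2 - d4/4 = 107/4
  d6 = d5 + d3 + d4/3 = 409/12
  d7 = d1/3 = 5
  d8 = d7/5 = 1
  d9 = d3*2 = 6
  d10 = d4 - d8 + d5 = 155/4
Walk from origin (0, 0):
  seg 1: up by d10 = 155/4 → (0, 155/4)
  seg 2: left by d4 = 13 → (-13, 155/4)
  seg 3: up by d7 = 5 → (-13, 175/4)
  seg 4: left by d4 = 13 → (-26, 175/4)
  seg 5: right by d6 = 409/12 → (97/12, 175/4)
  seg 6: down by d2 = 17 → (97/12, 107/4)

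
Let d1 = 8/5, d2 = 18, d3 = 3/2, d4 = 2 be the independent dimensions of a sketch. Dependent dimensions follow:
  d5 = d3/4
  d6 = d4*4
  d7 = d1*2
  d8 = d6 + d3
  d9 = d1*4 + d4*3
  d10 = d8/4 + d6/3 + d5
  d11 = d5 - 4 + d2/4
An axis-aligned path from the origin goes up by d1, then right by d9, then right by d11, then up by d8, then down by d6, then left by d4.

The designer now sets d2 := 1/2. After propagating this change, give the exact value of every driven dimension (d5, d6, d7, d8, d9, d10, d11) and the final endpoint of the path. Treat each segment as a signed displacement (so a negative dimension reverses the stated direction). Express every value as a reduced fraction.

Apply edit: d2 := 1/2
  d5 = d3/4 = 3/8
  d6 = d4*4 = 8
  d7 = d1*2 = 16/5
  d8 = d6 + d3 = 19/2
  d9 = d1*4 + d4*3 = 62/5
  d10 = d8/4 + d6/3 + d5 = 65/12
  d11 = d5 - 4 + d2/4 = -7/2
Walk from origin (0, 0):
  seg 1: up by d1 = 8/5 → (0, 8/5)
  seg 2: right by d9 = 62/5 → (62/5, 8/5)
  seg 3: right by d11 = -7/2 → (89/10, 8/5)
  seg 4: up by d8 = 19/2 → (89/10, 111/10)
  seg 5: down by d6 = 8 → (89/10, 31/10)
  seg 6: left by d4 = 2 → (69/10, 31/10)

d5 = 3/8
d6 = 8
d7 = 16/5
d8 = 19/2
d9 = 62/5
d10 = 65/12
d11 = -7/2
endpoint = (69/10, 31/10)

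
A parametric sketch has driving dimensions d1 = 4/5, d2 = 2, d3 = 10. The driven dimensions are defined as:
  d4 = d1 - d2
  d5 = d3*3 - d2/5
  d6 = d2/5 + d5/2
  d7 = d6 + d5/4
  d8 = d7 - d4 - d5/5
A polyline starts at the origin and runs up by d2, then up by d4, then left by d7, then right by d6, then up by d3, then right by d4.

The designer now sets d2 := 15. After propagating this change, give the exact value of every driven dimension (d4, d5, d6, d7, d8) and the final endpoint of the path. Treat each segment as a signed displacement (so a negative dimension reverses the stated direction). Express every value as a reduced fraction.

d4 = -71/5
d5 = 27
d6 = 33/2
d7 = 93/4
d8 = 641/20
endpoint = (-419/20, 54/5)

Apply edit: d2 := 15
  d4 = d1 - d2 = -71/5
  d5 = d3*3 - d2/5 = 27
  d6 = d2/5 + d5/2 = 33/2
  d7 = d6 + d5/4 = 93/4
  d8 = d7 - d4 - d5/5 = 641/20
Walk from origin (0, 0):
  seg 1: up by d2 = 15 → (0, 15)
  seg 2: up by d4 = -71/5 → (0, 4/5)
  seg 3: left by d7 = 93/4 → (-93/4, 4/5)
  seg 4: right by d6 = 33/2 → (-27/4, 4/5)
  seg 5: up by d3 = 10 → (-27/4, 54/5)
  seg 6: right by d4 = -71/5 → (-419/20, 54/5)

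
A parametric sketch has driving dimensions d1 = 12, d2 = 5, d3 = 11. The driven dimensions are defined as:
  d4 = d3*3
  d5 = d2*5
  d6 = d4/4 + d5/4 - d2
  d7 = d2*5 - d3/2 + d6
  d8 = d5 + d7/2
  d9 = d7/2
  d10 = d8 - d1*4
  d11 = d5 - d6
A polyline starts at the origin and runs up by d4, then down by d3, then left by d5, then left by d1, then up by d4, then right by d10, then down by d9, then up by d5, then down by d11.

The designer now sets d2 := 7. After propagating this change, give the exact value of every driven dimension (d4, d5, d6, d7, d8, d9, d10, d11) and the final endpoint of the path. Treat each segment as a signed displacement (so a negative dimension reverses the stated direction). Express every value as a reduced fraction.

d4 = 33
d5 = 35
d6 = 10
d7 = 79/2
d8 = 219/4
d9 = 79/4
d10 = 27/4
d11 = 25
endpoint = (-161/4, 181/4)

Apply edit: d2 := 7
  d4 = d3*3 = 33
  d5 = d2*5 = 35
  d6 = d4/4 + d5/4 - d2 = 10
  d7 = d2*5 - d3/2 + d6 = 79/2
  d8 = d5 + d7/2 = 219/4
  d9 = d7/2 = 79/4
  d10 = d8 - d1*4 = 27/4
  d11 = d5 - d6 = 25
Walk from origin (0, 0):
  seg 1: up by d4 = 33 → (0, 33)
  seg 2: down by d3 = 11 → (0, 22)
  seg 3: left by d5 = 35 → (-35, 22)
  seg 4: left by d1 = 12 → (-47, 22)
  seg 5: up by d4 = 33 → (-47, 55)
  seg 6: right by d10 = 27/4 → (-161/4, 55)
  seg 7: down by d9 = 79/4 → (-161/4, 141/4)
  seg 8: up by d5 = 35 → (-161/4, 281/4)
  seg 9: down by d11 = 25 → (-161/4, 181/4)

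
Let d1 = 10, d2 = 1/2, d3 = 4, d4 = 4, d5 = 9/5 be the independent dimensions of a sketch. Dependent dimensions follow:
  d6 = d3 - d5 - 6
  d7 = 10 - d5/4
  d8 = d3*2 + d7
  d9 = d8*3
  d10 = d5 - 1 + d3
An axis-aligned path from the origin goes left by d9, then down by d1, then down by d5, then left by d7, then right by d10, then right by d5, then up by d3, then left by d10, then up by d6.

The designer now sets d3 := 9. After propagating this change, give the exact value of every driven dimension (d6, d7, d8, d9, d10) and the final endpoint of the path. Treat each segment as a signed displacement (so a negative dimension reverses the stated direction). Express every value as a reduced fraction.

d6 = 6/5
d7 = 191/20
d8 = 551/20
d9 = 1653/20
d10 = 49/5
endpoint = (-452/5, -8/5)

Apply edit: d3 := 9
  d6 = d3 - d5 - 6 = 6/5
  d7 = 10 - d5/4 = 191/20
  d8 = d3*2 + d7 = 551/20
  d9 = d8*3 = 1653/20
  d10 = d5 - 1 + d3 = 49/5
Walk from origin (0, 0):
  seg 1: left by d9 = 1653/20 → (-1653/20, 0)
  seg 2: down by d1 = 10 → (-1653/20, -10)
  seg 3: down by d5 = 9/5 → (-1653/20, -59/5)
  seg 4: left by d7 = 191/20 → (-461/5, -59/5)
  seg 5: right by d10 = 49/5 → (-412/5, -59/5)
  seg 6: right by d5 = 9/5 → (-403/5, -59/5)
  seg 7: up by d3 = 9 → (-403/5, -14/5)
  seg 8: left by d10 = 49/5 → (-452/5, -14/5)
  seg 9: up by d6 = 6/5 → (-452/5, -8/5)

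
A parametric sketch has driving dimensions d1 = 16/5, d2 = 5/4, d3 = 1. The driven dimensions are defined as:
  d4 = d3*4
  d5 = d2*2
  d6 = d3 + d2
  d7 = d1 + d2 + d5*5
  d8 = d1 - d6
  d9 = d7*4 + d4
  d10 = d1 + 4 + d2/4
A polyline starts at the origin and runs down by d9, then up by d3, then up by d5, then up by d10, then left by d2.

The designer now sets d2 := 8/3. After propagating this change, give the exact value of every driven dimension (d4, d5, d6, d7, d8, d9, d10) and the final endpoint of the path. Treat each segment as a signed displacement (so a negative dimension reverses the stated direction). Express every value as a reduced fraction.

d4 = 4
d5 = 16/3
d6 = 11/3
d7 = 488/15
d8 = -7/15
d9 = 2012/15
d10 = 118/15
endpoint = (-8/3, -1799/15)

Apply edit: d2 := 8/3
  d4 = d3*4 = 4
  d5 = d2*2 = 16/3
  d6 = d3 + d2 = 11/3
  d7 = d1 + d2 + d5*5 = 488/15
  d8 = d1 - d6 = -7/15
  d9 = d7*4 + d4 = 2012/15
  d10 = d1 + 4 + d2/4 = 118/15
Walk from origin (0, 0):
  seg 1: down by d9 = 2012/15 → (0, -2012/15)
  seg 2: up by d3 = 1 → (0, -1997/15)
  seg 3: up by d5 = 16/3 → (0, -639/5)
  seg 4: up by d10 = 118/15 → (0, -1799/15)
  seg 5: left by d2 = 8/3 → (-8/3, -1799/15)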